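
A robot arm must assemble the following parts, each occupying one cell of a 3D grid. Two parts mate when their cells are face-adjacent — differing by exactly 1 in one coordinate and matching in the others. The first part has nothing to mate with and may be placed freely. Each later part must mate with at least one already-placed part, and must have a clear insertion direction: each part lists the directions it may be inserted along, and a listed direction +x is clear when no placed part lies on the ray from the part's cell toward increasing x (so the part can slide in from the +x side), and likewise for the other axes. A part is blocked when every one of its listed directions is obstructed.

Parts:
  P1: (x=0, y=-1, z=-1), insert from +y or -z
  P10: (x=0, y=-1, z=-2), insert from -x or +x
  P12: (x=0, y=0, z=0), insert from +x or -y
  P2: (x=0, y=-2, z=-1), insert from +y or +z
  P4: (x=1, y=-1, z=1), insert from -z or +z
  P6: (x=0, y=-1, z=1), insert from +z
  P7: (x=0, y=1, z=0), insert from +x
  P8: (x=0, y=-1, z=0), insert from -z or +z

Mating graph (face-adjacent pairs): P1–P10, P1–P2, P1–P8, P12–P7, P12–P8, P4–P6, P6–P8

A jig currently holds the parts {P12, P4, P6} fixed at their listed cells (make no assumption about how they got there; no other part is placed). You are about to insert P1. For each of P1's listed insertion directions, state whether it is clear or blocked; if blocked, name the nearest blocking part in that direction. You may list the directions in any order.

+y: ray from P1(0, -1, -1) has no placed part ⇒ clear
-z: ray from P1(0, -1, -1) has no placed part ⇒ clear

+y: clear; -z: clear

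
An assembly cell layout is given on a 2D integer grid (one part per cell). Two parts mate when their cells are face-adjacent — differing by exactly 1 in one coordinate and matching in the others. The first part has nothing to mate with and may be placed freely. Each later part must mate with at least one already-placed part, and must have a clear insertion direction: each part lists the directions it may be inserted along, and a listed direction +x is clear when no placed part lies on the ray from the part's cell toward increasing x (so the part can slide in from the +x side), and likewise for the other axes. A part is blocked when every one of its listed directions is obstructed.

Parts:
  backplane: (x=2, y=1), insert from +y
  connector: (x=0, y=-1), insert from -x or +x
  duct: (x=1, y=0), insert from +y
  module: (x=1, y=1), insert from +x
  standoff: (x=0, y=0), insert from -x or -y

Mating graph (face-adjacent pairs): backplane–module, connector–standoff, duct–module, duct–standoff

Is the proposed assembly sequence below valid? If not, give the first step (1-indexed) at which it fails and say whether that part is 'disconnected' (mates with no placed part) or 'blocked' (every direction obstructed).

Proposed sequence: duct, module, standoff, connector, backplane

1. duct@(1, 0) [+y clear] — {duct}
2. module@(1, 1) [+x clear] — {duct, module}
3. standoff@(0, 0) [-x clear] — {duct, module, standoff}
4. connector@(0, -1) [-x clear] — {connector, duct, module, standoff}
5. backplane@(2, 1) [+y clear] — {backplane, connector, duct, module, standoff}

Valid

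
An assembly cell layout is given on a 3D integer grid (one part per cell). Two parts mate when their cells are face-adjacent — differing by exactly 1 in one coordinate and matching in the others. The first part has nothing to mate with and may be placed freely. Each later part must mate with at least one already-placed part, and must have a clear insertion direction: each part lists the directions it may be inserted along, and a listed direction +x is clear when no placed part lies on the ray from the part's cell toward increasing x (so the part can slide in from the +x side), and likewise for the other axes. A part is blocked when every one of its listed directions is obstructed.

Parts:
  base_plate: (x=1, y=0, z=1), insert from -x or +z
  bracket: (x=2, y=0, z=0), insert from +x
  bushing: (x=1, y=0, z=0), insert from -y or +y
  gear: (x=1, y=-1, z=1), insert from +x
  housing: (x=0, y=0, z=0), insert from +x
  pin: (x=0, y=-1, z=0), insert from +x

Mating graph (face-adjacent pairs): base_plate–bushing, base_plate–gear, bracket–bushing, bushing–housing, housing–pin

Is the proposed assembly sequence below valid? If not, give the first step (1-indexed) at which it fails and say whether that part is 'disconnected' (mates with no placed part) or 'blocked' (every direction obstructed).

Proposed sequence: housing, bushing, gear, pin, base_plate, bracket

1. housing@(0, 0, 0) [+x clear] — {housing}
2. bushing@(1, 0, 0) [-y clear] — {bushing, housing}
3. gear@(1, -1, 1) — no placed neighbour ⇒ disconnected

Invalid at step 3 (disconnected)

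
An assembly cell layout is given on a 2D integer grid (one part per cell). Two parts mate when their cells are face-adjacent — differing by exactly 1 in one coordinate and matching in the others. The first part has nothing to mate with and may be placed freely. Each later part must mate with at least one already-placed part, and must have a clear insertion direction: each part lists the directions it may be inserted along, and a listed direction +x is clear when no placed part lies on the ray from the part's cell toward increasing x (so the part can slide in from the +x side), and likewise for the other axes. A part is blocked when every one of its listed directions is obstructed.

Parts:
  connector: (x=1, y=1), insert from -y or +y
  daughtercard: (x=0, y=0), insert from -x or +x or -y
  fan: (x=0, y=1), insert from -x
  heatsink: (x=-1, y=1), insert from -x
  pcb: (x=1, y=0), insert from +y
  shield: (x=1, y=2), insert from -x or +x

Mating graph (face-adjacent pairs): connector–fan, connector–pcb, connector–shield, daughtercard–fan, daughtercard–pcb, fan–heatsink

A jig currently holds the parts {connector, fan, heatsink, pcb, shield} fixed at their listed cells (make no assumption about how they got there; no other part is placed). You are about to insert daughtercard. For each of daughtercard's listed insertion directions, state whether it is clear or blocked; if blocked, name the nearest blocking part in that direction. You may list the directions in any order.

+x: blocked by pcb; -x: clear; -y: clear

-x: ray from daughtercard(0, 0) has no placed part ⇒ clear
+x: nearest on ray is pcb@(1, 0) ⇒ blocked
-y: ray from daughtercard(0, 0) has no placed part ⇒ clear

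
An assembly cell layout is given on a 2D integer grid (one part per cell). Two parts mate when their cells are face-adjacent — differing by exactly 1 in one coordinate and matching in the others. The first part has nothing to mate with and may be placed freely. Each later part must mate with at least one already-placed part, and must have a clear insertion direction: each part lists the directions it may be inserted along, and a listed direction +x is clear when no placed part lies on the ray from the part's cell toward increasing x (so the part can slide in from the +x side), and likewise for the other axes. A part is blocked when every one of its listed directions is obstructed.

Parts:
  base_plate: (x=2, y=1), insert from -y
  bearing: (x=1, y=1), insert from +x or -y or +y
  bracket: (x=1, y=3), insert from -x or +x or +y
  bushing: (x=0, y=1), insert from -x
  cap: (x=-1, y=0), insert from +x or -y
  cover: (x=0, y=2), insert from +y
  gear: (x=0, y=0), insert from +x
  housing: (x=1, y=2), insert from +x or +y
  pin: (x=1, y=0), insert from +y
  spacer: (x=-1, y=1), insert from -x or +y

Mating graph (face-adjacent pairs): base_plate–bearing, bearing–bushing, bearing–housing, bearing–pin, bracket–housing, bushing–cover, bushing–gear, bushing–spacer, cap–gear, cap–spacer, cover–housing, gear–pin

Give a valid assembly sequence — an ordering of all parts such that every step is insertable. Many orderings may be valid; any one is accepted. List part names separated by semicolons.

1. cover@(0, 2) [+y clear] — {cover}
2. bushing@(0, 1) [-x clear] — {bushing, cover}
3. spacer@(-1, 1) [-x clear] — {bushing, cover, spacer}
4. cap@(-1, 0) [+x clear] — {bushing, cap, cover, spacer}
5. gear@(0, 0) [+x clear] — {bushing, cap, cover, gear, spacer}
6. pin@(1, 0) [+y clear] — {bushing, cap, cover, gear, pin, spacer}
7. housing@(1, 2) [+x clear] — {bushing, cap, cover, gear, housing, pin, spacer}
8. bracket@(1, 3) [-x clear] — {bracket, bushing, cap, cover, gear, housing, pin, spacer}
9. bearing@(1, 1) [+x clear] — {bearing, bracket, bushing, cap, cover, gear, housing, pin, spacer}
10. base_plate@(2, 1) [-y clear] — {base_plate, bearing, bracket, bushing, cap, cover, gear, housing, pin, spacer}

cover; bushing; spacer; cap; gear; pin; housing; bracket; bearing; base_plate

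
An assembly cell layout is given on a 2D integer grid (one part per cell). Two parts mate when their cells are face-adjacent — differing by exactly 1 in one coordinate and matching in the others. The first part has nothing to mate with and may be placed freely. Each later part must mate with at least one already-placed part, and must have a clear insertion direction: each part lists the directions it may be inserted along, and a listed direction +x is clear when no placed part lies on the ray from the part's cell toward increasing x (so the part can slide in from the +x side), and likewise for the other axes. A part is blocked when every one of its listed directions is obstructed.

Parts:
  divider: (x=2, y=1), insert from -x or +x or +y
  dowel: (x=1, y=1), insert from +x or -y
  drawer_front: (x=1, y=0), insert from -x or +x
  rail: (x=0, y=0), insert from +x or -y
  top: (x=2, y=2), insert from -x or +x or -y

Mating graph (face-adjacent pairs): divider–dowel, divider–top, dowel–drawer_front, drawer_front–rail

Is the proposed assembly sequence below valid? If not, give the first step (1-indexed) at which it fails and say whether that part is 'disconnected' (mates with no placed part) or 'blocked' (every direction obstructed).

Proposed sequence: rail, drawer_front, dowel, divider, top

Valid

1. rail@(0, 0) [+x clear] — {rail}
2. drawer_front@(1, 0) [+x clear] — {drawer_front, rail}
3. dowel@(1, 1) [+x clear] — {dowel, drawer_front, rail}
4. divider@(2, 1) [+x clear] — {divider, dowel, drawer_front, rail}
5. top@(2, 2) [-x clear] — {divider, dowel, drawer_front, rail, top}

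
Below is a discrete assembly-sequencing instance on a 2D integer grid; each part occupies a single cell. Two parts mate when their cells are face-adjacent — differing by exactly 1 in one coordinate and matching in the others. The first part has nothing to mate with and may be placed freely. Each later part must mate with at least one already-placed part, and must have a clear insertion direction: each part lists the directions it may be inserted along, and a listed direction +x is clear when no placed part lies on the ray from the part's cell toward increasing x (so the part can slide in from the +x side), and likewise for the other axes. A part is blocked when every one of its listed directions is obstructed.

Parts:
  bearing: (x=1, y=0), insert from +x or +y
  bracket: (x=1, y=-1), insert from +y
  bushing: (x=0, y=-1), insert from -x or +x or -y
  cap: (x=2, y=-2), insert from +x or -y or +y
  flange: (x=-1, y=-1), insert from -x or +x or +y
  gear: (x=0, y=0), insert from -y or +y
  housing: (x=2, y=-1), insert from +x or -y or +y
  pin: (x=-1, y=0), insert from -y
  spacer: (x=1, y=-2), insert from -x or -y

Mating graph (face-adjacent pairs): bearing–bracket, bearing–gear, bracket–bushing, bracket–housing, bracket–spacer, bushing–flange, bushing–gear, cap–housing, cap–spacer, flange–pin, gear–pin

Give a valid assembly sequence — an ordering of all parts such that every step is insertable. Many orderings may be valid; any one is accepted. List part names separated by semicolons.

cap; spacer; housing; bracket; bushing; bearing; gear; pin; flange

1. cap@(2, -2) [+x clear] — {cap}
2. spacer@(1, -2) [-x clear] — {cap, spacer}
3. housing@(2, -1) [+x clear] — {cap, housing, spacer}
4. bracket@(1, -1) [+y clear] — {bracket, cap, housing, spacer}
5. bushing@(0, -1) [-x clear] — {bracket, bushing, cap, housing, spacer}
6. bearing@(1, 0) [+x clear] — {bearing, bracket, bushing, cap, housing, spacer}
7. gear@(0, 0) [+y clear] — {bearing, bracket, bushing, cap, gear, housing, spacer}
8. pin@(-1, 0) [-y clear] — {bearing, bracket, bushing, cap, gear, housing, pin, spacer}
9. flange@(-1, -1) [-x clear] — {bearing, bracket, bushing, cap, flange, gear, housing, pin, spacer}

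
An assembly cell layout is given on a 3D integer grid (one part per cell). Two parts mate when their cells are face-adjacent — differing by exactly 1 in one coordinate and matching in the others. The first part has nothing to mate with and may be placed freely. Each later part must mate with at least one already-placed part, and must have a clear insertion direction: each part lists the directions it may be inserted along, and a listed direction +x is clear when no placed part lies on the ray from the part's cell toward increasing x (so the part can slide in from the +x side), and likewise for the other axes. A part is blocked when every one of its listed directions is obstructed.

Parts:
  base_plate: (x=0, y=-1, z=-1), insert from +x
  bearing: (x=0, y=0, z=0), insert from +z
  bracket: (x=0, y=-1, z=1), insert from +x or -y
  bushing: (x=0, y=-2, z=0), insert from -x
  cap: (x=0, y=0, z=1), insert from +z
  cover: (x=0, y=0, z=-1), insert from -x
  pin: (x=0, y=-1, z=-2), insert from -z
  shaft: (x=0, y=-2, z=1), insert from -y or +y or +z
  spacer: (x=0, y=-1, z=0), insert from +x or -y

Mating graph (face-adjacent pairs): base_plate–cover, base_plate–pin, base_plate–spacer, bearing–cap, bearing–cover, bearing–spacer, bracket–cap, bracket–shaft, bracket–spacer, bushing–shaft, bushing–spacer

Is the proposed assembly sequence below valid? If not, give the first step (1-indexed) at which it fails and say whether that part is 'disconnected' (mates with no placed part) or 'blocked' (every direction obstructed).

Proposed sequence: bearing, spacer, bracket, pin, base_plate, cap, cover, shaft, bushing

Invalid at step 4 (disconnected)

1. bearing@(0, 0, 0) [+z clear] — {bearing}
2. spacer@(0, -1, 0) [+x clear] — {bearing, spacer}
3. bracket@(0, -1, 1) [+x clear] — {bearing, bracket, spacer}
4. pin@(0, -1, -2) — no placed neighbour ⇒ disconnected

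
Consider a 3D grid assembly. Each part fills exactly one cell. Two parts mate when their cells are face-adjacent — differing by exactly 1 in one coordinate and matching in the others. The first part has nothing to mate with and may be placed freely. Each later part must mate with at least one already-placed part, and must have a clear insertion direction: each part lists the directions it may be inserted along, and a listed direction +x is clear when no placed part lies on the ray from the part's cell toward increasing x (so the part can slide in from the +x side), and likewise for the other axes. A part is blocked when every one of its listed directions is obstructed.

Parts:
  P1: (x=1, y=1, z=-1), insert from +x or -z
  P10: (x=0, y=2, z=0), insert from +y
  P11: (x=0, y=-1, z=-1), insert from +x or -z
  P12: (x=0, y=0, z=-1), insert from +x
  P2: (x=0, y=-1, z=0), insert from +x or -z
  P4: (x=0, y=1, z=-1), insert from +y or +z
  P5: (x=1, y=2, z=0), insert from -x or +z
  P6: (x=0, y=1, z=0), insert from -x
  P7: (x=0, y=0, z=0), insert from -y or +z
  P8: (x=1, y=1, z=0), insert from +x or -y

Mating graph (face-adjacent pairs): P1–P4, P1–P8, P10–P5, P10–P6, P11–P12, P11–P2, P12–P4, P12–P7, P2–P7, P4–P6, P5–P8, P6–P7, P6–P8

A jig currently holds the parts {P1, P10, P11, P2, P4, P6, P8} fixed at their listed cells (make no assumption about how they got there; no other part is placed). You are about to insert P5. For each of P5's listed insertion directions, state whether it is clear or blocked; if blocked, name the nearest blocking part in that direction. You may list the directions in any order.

+z: clear; -x: blocked by P10

-x: nearest on ray is P10@(0, 2, 0) ⇒ blocked
+z: ray from P5(1, 2, 0) has no placed part ⇒ clear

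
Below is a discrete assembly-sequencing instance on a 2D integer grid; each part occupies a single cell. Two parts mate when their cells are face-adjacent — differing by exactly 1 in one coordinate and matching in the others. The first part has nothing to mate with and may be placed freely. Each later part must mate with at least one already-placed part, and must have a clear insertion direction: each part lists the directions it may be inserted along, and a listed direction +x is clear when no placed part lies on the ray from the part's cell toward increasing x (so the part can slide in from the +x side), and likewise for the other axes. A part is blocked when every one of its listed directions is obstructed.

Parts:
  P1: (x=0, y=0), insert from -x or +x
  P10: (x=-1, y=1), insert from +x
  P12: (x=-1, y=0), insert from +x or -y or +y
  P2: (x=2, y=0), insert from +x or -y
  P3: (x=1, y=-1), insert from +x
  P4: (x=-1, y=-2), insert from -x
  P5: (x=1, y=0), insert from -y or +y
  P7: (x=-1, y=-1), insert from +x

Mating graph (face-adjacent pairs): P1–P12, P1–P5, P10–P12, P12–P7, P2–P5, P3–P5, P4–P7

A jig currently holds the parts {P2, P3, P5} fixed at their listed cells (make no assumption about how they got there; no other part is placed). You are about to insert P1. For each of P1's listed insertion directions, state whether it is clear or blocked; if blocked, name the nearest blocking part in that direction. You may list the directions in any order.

-x: ray from P1(0, 0) has no placed part ⇒ clear
+x: nearest on ray is P5@(1, 0) ⇒ blocked

+x: blocked by P5; -x: clear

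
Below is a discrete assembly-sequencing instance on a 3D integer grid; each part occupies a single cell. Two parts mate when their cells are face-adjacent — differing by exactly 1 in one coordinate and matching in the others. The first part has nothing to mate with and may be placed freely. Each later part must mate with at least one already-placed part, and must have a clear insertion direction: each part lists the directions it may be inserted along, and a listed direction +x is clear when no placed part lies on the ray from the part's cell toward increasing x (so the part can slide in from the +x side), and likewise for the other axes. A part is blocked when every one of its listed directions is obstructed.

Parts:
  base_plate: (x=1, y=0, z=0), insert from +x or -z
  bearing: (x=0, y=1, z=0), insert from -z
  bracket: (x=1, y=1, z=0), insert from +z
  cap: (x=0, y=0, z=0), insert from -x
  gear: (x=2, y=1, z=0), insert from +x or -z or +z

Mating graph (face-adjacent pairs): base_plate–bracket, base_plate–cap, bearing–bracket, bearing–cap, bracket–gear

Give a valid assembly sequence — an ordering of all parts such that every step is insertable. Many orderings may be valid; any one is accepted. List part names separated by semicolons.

base_plate; bracket; bearing; cap; gear

1. base_plate@(1, 0, 0) [+x clear] — {base_plate}
2. bracket@(1, 1, 0) [+z clear] — {base_plate, bracket}
3. bearing@(0, 1, 0) [-z clear] — {base_plate, bearing, bracket}
4. cap@(0, 0, 0) [-x clear] — {base_plate, bearing, bracket, cap}
5. gear@(2, 1, 0) [+x clear] — {base_plate, bearing, bracket, cap, gear}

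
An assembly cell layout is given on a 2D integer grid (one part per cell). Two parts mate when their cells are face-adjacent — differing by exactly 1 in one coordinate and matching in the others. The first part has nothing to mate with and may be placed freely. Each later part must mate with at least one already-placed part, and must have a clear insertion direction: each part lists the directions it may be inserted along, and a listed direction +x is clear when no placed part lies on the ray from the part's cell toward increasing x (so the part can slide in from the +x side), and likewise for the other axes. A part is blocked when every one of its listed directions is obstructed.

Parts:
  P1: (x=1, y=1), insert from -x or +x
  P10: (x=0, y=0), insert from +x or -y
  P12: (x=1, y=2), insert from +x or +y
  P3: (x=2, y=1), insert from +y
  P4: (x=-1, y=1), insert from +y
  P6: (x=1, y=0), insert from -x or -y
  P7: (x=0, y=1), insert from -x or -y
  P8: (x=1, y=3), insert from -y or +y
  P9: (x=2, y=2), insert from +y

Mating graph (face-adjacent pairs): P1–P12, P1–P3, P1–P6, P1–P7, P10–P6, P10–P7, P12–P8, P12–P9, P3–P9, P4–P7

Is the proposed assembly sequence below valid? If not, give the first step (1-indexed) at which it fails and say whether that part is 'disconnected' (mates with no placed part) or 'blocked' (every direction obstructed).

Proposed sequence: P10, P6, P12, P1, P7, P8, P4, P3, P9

1. P10@(0, 0) [+x clear] — {P10}
2. P6@(1, 0) [-y clear] — {P10, P6}
3. P12@(1, 2) — no placed neighbour ⇒ disconnected

Invalid at step 3 (disconnected)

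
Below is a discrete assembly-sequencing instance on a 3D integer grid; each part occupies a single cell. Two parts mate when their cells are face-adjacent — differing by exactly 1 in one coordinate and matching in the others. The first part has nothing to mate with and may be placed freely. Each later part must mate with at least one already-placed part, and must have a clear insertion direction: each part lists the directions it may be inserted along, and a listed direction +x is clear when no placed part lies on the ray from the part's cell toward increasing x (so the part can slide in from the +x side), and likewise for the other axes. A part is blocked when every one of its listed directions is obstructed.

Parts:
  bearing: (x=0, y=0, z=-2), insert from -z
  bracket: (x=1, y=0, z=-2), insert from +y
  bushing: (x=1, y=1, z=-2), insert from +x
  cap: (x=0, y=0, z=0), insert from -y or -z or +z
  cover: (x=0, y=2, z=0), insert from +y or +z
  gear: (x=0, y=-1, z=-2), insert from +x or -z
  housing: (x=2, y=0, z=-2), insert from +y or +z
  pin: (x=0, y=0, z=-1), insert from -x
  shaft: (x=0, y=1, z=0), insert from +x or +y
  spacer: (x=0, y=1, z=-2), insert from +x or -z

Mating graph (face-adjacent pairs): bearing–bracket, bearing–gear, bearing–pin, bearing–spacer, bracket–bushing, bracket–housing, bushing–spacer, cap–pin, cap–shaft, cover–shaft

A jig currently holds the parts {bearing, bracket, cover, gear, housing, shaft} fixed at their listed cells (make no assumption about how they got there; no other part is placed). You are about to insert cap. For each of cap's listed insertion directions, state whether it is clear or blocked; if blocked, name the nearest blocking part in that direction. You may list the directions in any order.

-y: ray from cap(0, 0, 0) has no placed part ⇒ clear
-z: nearest on ray is bearing@(0, 0, -2) ⇒ blocked
+z: ray from cap(0, 0, 0) has no placed part ⇒ clear

+z: clear; -y: clear; -z: blocked by bearing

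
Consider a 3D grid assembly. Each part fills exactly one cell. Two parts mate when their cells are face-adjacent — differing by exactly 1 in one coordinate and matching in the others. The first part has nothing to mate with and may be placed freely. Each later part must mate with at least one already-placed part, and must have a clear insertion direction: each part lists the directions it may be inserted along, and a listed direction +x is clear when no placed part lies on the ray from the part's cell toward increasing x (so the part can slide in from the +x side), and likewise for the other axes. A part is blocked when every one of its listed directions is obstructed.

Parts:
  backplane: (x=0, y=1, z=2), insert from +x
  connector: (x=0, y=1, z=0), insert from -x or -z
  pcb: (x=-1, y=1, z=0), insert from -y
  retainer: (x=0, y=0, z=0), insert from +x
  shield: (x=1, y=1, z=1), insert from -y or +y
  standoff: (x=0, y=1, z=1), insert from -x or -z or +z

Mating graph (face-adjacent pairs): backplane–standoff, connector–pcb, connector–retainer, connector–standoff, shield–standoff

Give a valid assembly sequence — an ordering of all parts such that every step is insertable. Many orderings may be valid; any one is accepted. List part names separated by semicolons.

retainer; connector; standoff; shield; backplane; pcb

1. retainer@(0, 0, 0) [+x clear] — {retainer}
2. connector@(0, 1, 0) [-x clear] — {connector, retainer}
3. standoff@(0, 1, 1) [-x clear] — {connector, retainer, standoff}
4. shield@(1, 1, 1) [-y clear] — {connector, retainer, shield, standoff}
5. backplane@(0, 1, 2) [+x clear] — {backplane, connector, retainer, shield, standoff}
6. pcb@(-1, 1, 0) [-y clear] — {backplane, connector, pcb, retainer, shield, standoff}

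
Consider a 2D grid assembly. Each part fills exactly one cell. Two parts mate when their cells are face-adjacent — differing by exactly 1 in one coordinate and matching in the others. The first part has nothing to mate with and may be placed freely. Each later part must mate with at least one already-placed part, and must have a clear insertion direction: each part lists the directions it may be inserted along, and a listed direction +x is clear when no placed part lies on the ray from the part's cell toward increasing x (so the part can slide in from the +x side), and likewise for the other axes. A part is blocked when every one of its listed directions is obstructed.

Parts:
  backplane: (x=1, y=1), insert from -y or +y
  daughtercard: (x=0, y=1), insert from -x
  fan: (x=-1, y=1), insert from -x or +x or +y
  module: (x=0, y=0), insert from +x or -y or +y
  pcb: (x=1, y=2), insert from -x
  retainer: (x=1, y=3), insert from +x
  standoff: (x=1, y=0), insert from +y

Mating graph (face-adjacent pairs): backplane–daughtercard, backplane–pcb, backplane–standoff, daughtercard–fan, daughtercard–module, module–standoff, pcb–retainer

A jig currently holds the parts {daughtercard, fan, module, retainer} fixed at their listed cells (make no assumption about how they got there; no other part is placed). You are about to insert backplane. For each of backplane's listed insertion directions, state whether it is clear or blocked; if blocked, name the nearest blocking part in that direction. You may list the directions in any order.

+y: blocked by retainer; -y: clear

-y: ray from backplane(1, 1) has no placed part ⇒ clear
+y: nearest on ray is retainer@(1, 3) ⇒ blocked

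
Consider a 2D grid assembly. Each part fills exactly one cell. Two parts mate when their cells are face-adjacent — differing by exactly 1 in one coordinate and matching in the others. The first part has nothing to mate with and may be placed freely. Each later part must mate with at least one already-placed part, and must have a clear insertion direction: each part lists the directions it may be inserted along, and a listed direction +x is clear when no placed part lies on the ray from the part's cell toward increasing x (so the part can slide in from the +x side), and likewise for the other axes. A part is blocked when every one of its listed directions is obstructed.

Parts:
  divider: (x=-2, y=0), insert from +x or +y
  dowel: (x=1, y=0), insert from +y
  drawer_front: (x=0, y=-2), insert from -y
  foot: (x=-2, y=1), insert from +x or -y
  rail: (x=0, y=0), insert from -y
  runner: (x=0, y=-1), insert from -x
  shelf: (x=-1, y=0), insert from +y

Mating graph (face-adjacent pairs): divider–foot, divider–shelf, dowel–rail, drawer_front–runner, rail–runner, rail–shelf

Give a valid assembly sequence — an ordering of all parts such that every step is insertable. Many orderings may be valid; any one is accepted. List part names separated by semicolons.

dowel; rail; shelf; runner; divider; foot; drawer_front

1. dowel@(1, 0) [+y clear] — {dowel}
2. rail@(0, 0) [-y clear] — {dowel, rail}
3. shelf@(-1, 0) [+y clear] — {dowel, rail, shelf}
4. runner@(0, -1) [-x clear] — {dowel, rail, runner, shelf}
5. divider@(-2, 0) [+y clear] — {divider, dowel, rail, runner, shelf}
6. foot@(-2, 1) [+x clear] — {divider, dowel, foot, rail, runner, shelf}
7. drawer_front@(0, -2) [-y clear] — {divider, dowel, drawer_front, foot, rail, runner, shelf}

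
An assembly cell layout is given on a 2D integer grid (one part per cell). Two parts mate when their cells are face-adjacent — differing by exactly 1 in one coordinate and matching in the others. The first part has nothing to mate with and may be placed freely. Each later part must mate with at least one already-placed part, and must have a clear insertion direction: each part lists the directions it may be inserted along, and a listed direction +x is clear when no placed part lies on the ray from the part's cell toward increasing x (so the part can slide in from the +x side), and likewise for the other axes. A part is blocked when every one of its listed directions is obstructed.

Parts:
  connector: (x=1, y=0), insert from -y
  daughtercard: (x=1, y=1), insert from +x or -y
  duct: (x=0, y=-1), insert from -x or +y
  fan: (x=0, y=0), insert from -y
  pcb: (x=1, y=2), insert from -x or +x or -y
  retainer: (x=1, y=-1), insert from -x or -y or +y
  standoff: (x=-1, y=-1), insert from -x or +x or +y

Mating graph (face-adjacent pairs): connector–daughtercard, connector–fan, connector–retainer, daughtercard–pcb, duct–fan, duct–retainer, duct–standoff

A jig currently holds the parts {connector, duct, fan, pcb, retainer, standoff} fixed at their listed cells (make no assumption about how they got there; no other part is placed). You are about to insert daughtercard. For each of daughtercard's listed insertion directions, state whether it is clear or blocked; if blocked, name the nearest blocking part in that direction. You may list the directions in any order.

+x: ray from daughtercard(1, 1) has no placed part ⇒ clear
-y: nearest on ray is connector@(1, 0) ⇒ blocked

+x: clear; -y: blocked by connector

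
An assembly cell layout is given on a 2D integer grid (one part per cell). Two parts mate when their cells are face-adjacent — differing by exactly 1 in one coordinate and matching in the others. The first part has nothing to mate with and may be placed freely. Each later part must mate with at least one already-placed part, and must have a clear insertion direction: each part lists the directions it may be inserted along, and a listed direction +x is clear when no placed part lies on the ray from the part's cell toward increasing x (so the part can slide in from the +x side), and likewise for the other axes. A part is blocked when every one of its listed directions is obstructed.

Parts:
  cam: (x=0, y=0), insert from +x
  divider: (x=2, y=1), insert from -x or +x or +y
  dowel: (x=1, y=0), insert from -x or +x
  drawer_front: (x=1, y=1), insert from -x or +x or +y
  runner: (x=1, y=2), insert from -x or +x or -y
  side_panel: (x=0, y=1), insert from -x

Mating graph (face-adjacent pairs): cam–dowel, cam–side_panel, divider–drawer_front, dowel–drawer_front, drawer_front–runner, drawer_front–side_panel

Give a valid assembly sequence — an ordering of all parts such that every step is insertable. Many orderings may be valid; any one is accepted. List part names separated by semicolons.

cam; side_panel; drawer_front; runner; divider; dowel

1. cam@(0, 0) [+x clear] — {cam}
2. side_panel@(0, 1) [-x clear] — {cam, side_panel}
3. drawer_front@(1, 1) [+x clear] — {cam, drawer_front, side_panel}
4. runner@(1, 2) [-x clear] — {cam, drawer_front, runner, side_panel}
5. divider@(2, 1) [+x clear] — {cam, divider, drawer_front, runner, side_panel}
6. dowel@(1, 0) [+x clear] — {cam, divider, dowel, drawer_front, runner, side_panel}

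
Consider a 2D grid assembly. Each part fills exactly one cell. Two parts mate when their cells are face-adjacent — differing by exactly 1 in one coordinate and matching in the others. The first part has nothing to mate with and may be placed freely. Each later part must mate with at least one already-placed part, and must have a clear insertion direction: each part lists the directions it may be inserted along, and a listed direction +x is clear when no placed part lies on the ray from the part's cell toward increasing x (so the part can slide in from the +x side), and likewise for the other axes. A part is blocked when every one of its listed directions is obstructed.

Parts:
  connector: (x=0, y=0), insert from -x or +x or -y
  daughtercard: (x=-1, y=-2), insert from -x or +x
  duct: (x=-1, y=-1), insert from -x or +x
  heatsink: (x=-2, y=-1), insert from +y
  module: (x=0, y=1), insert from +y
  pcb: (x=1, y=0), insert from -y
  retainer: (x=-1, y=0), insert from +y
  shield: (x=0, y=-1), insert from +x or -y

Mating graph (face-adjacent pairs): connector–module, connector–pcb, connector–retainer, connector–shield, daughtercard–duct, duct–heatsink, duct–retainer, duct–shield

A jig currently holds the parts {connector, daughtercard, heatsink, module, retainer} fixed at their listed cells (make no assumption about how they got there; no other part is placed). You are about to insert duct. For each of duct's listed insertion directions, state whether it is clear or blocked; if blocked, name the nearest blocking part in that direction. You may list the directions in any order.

+x: clear; -x: blocked by heatsink

-x: nearest on ray is heatsink@(-2, -1) ⇒ blocked
+x: ray from duct(-1, -1) has no placed part ⇒ clear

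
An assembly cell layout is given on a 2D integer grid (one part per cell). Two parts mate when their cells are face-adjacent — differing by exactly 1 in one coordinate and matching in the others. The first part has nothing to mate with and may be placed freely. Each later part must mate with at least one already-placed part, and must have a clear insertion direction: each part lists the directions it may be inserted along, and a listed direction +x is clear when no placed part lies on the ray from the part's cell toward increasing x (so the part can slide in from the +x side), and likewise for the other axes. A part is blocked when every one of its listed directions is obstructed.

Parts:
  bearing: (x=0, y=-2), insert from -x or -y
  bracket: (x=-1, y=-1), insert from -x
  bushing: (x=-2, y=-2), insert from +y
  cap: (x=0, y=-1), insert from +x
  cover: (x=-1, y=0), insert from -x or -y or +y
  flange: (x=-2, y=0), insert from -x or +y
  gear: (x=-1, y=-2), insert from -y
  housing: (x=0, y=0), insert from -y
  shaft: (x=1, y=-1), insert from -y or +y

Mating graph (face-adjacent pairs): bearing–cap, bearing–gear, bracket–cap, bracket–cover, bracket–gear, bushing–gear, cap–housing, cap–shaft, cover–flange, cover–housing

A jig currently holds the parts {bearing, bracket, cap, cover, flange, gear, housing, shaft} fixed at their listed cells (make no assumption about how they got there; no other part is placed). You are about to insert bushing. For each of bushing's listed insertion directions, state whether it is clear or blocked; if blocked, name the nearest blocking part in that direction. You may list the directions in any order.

+y: nearest on ray is flange@(-2, 0) ⇒ blocked

+y: blocked by flange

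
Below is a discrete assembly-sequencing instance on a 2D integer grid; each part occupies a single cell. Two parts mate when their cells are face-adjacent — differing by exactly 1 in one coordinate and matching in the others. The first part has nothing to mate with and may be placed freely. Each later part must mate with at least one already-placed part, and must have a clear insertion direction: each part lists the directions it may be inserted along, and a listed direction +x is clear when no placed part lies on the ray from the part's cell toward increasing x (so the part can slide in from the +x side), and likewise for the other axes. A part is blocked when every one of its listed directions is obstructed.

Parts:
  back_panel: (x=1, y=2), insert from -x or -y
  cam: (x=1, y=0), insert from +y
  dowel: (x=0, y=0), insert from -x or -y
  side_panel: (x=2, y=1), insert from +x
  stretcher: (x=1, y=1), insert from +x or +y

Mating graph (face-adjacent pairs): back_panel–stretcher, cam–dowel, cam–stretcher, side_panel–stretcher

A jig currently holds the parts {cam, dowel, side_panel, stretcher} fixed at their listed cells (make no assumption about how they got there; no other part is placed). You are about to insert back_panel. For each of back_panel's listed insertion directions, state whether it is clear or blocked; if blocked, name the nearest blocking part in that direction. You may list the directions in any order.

-x: clear; -y: blocked by stretcher

-x: ray from back_panel(1, 2) has no placed part ⇒ clear
-y: nearest on ray is stretcher@(1, 1) ⇒ blocked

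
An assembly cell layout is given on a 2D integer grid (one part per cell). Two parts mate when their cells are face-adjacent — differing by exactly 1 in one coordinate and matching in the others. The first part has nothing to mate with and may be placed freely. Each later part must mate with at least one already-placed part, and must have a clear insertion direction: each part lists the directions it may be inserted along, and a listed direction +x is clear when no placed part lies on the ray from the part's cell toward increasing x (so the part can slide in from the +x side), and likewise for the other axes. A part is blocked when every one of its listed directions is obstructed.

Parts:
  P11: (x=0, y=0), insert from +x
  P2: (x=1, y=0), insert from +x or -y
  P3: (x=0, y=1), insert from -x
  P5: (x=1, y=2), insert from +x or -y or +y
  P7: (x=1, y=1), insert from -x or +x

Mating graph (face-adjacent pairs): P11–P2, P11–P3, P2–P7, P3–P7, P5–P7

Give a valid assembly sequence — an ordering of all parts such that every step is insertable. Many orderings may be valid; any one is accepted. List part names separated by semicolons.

P3; P7; P11; P2; P5

1. P3@(0, 1) [-x clear] — {P3}
2. P7@(1, 1) [+x clear] — {P3, P7}
3. P11@(0, 0) [+x clear] — {P11, P3, P7}
4. P2@(1, 0) [+x clear] — {P11, P2, P3, P7}
5. P5@(1, 2) [+x clear] — {P11, P2, P3, P5, P7}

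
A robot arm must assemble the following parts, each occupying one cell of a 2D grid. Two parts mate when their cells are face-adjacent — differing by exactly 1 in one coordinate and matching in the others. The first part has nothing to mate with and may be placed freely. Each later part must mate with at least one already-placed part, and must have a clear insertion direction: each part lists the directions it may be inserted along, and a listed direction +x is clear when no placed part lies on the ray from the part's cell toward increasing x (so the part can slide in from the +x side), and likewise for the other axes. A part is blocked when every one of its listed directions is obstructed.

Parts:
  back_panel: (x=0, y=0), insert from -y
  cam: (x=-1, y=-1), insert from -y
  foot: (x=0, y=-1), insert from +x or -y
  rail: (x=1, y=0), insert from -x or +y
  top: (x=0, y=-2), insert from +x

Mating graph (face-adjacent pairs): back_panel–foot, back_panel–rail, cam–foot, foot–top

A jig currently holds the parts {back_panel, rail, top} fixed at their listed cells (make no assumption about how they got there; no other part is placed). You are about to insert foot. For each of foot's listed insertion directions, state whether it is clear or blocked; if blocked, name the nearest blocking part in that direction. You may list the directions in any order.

+x: ray from foot(0, -1) has no placed part ⇒ clear
-y: nearest on ray is top@(0, -2) ⇒ blocked

+x: clear; -y: blocked by top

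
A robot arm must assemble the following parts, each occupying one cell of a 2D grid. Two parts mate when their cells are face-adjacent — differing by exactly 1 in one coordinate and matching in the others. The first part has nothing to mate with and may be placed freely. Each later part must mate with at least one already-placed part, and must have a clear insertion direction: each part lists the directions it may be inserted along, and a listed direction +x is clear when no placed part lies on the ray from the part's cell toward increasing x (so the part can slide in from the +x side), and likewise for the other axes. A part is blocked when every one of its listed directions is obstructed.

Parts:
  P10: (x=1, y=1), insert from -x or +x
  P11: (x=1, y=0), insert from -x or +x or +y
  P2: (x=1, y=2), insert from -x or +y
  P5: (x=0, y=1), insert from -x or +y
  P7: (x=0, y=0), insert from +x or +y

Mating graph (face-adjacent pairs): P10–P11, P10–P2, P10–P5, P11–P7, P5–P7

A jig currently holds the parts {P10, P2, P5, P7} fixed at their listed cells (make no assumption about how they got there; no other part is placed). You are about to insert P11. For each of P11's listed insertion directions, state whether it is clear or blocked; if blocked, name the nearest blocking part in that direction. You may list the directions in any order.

-x: nearest on ray is P7@(0, 0) ⇒ blocked
+x: ray from P11(1, 0) has no placed part ⇒ clear
+y: nearest on ray is P10@(1, 1) ⇒ blocked

+x: clear; +y: blocked by P10; -x: blocked by P7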